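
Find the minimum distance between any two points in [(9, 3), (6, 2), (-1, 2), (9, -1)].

Computing all pairwise distances among 4 points:

d((9, 3), (6, 2)) = 3.1623 <-- minimum
d((9, 3), (-1, 2)) = 10.0499
d((9, 3), (9, -1)) = 4.0
d((6, 2), (-1, 2)) = 7.0
d((6, 2), (9, -1)) = 4.2426
d((-1, 2), (9, -1)) = 10.4403

Closest pair: (9, 3) and (6, 2) with distance 3.1623

The closest pair is (9, 3) and (6, 2) with Euclidean distance 3.1623. For 4 points, brute-force pairwise comparison is shown above. For large n, the divide-and-conquer algorithm (sort by x, recurse on halves, check the dividing strip) achieves O(n log n).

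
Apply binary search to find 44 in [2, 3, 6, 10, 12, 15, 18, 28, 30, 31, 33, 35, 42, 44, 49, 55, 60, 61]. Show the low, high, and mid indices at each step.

Binary search for 44 in [2, 3, 6, 10, 12, 15, 18, 28, 30, 31, 33, 35, 42, 44, 49, 55, 60, 61]:

lo=0, hi=17, mid=8, arr[mid]=30 -> 30 < 44, search right half
lo=9, hi=17, mid=13, arr[mid]=44 -> Found target at index 13!

Binary search finds 44 at index 13 after 2 comparisons. The search repeatedly halves the search space by comparing with the middle element.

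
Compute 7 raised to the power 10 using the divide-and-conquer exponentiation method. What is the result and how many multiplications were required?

Computing 7^10 by squaring (build up from 7^1; each line after the first costs one multiplication):

7^1 = 7
7^2 = (7^1)^2 = 7^2 = 49
7^4 = (7^2)^2 = 49^2 = 2401
7^5 = 7 * 7^4 = 7 * 2401 = 16807
7^10 = (7^5)^2 = 16807^2 = 282475249

Result: 282475249
Multiplications needed: 4 (4 lines after 7^1)

7^10 = 282475249. Using exponentiation by squaring, this requires 4 multiplications. The key idea: if the exponent is even, square the half-power; if odd, multiply by the base once.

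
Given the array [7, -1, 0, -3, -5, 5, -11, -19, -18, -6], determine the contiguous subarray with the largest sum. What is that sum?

Using Kadane's algorithm on [7, -1, 0, -3, -5, 5, -11, -19, -18, -6]:

Scanning through the array:
Position 1 (value -1): max_ending_here = 6, max_so_far = 7
Position 2 (value 0): max_ending_here = 6, max_so_far = 7
Position 3 (value -3): max_ending_here = 3, max_so_far = 7
Position 4 (value -5): max_ending_here = -2, max_so_far = 7
Position 5 (value 5): max_ending_here = 5, max_so_far = 7
Position 6 (value -11): max_ending_here = -6, max_so_far = 7
Position 7 (value -19): max_ending_here = -19, max_so_far = 7
Position 8 (value -18): max_ending_here = -18, max_so_far = 7
Position 9 (value -6): max_ending_here = -6, max_so_far = 7

Maximum subarray: [7]
Maximum sum: 7

The maximum subarray is [7] with sum 7. This subarray runs from index 0 to index 0.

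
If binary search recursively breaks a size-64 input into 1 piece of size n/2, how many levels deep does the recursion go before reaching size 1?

For divide and conquer with division factor 2:

Problem sizes at each level:
Level 0: 64
Level 1: 32
Level 2: 16
Level 3: 8
Level 4: 4
Level 5: 2
Level 6: 1

The root is level 0 and the size-1 base case is level 6 (the tree spans levels 0 through 6, i.e. 7 levels counting the root), so the depth is the number of divisions: log_2(64) = 6

The recursion tree depth is log_2(64) = 6. At each level, the problem size is divided by 2, so it takes 6 divisions to reduce to a base case of size 1. The algorithm makes 1 recursive call at each level.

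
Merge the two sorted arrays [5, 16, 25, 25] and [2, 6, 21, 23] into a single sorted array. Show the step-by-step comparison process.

Merging process:

Compare 5 vs 2: take 2 from right. Merged: [2]
Compare 5 vs 6: take 5 from left. Merged: [2, 5]
Compare 16 vs 6: take 6 from right. Merged: [2, 5, 6]
Compare 16 vs 21: take 16 from left. Merged: [2, 5, 6, 16]
Compare 25 vs 21: take 21 from right. Merged: [2, 5, 6, 16, 21]
Compare 25 vs 23: take 23 from right. Merged: [2, 5, 6, 16, 21, 23]
Append remaining from left: [25, 25]. Merged: [2, 5, 6, 16, 21, 23, 25, 25]

Final merged array: [2, 5, 6, 16, 21, 23, 25, 25]
Total comparisons: 6

The merged array is [2, 5, 6, 16, 21, 23, 25, 25], requiring 6 comparisons. The merge step runs in O(n) time where n is the total number of elements.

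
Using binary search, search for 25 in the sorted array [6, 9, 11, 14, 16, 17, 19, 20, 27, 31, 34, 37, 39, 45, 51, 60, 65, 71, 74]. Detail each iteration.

Binary search for 25 in [6, 9, 11, 14, 16, 17, 19, 20, 27, 31, 34, 37, 39, 45, 51, 60, 65, 71, 74]:

lo=0, hi=18, mid=9, arr[mid]=31 -> 31 > 25, search left half
lo=0, hi=8, mid=4, arr[mid]=16 -> 16 < 25, search right half
lo=5, hi=8, mid=6, arr[mid]=19 -> 19 < 25, search right half
lo=7, hi=8, mid=7, arr[mid]=20 -> 20 < 25, search right half
lo=8, hi=8, mid=8, arr[mid]=27 -> 27 > 25, search left half
lo=8 > hi=7, target 25 not found

Binary search determines that 25 is not in the array after 5 comparisons. The search space was exhausted without finding the target.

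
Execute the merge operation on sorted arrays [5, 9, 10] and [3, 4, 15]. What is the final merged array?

Merging process:

Compare 5 vs 3: take 3 from right. Merged: [3]
Compare 5 vs 4: take 4 from right. Merged: [3, 4]
Compare 5 vs 15: take 5 from left. Merged: [3, 4, 5]
Compare 9 vs 15: take 9 from left. Merged: [3, 4, 5, 9]
Compare 10 vs 15: take 10 from left. Merged: [3, 4, 5, 9, 10]
Append remaining from right: [15]. Merged: [3, 4, 5, 9, 10, 15]

Final merged array: [3, 4, 5, 9, 10, 15]
Total comparisons: 5

The merged array is [3, 4, 5, 9, 10, 15], requiring 5 comparisons. The merge step runs in O(n) time where n is the total number of elements.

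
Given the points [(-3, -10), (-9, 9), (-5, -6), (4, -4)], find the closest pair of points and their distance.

Computing all pairwise distances among 4 points:

d((-3, -10), (-9, 9)) = 19.9249
d((-3, -10), (-5, -6)) = 4.4721 <-- minimum
d((-3, -10), (4, -4)) = 9.2195
d((-9, 9), (-5, -6)) = 15.5242
d((-9, 9), (4, -4)) = 18.3848
d((-5, -6), (4, -4)) = 9.2195

Closest pair: (-3, -10) and (-5, -6) with distance 4.4721

The closest pair is (-3, -10) and (-5, -6) with Euclidean distance 4.4721. For 4 points, brute-force pairwise comparison is shown above. For large n, the divide-and-conquer algorithm (sort by x, recurse on halves, check the dividing strip) achieves O(n log n).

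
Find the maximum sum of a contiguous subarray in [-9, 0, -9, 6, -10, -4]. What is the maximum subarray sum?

Using Kadane's algorithm on [-9, 0, -9, 6, -10, -4]:

Scanning through the array:
Position 1 (value 0): max_ending_here = 0, max_so_far = 0
Position 2 (value -9): max_ending_here = -9, max_so_far = 0
Position 3 (value 6): max_ending_here = 6, max_so_far = 6
Position 4 (value -10): max_ending_here = -4, max_so_far = 6
Position 5 (value -4): max_ending_here = -4, max_so_far = 6

Maximum subarray: [6]
Maximum sum: 6

The maximum subarray is [6] with sum 6. This subarray runs from index 3 to index 3.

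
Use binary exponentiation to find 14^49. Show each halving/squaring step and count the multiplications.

Computing 14^49 by squaring (build up from 14^1; each line after the first costs one multiplication):

14^1 = 14
14^2 = (14^1)^2 = 14^2 = 196
14^3 = 14 * 14^2 = 14 * 196 = 2744
14^6 = (14^3)^2 = 2744^2 = 7529536
14^12 = (14^6)^2 = 7529536^2 = 56693912375296
14^24 = (14^12)^2 = 56693912375296^2 = 3214199700417740936751087616
14^48 = (14^24)^2 = 3214199700417740936751087616^2 = 10331079714165495587340637070279506584015829758908563456
14^49 = 14 * 14^48 = 14 * 10331079714165495587340637070279506584015829758908563456 = 144635115998316938222768918983913092176221616624719888384

Result: 144635115998316938222768918983913092176221616624719888384
Multiplications needed: 7 (7 lines after 14^1)

14^49 = 144635115998316938222768918983913092176221616624719888384. Using exponentiation by squaring, this requires 7 multiplications. The key idea: if the exponent is even, square the half-power; if odd, multiply by the base once.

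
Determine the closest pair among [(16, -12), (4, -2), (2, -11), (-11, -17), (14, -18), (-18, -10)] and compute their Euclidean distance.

Computing all pairwise distances among 6 points:

d((16, -12), (4, -2)) = 15.6205
d((16, -12), (2, -11)) = 14.0357
d((16, -12), (-11, -17)) = 27.4591
d((16, -12), (14, -18)) = 6.3246 <-- minimum
d((16, -12), (-18, -10)) = 34.0588
d((4, -2), (2, -11)) = 9.2195
d((4, -2), (-11, -17)) = 21.2132
d((4, -2), (14, -18)) = 18.868
d((4, -2), (-18, -10)) = 23.4094
d((2, -11), (-11, -17)) = 14.3178
d((2, -11), (14, -18)) = 13.8924
d((2, -11), (-18, -10)) = 20.025
d((-11, -17), (14, -18)) = 25.02
d((-11, -17), (-18, -10)) = 9.8995
d((14, -18), (-18, -10)) = 32.9848

Closest pair: (16, -12) and (14, -18) with distance 6.3246

The closest pair is (16, -12) and (14, -18) with Euclidean distance 6.3246. For 6 points, brute-force pairwise comparison is shown above. For large n, the divide-and-conquer algorithm (sort by x, recurse on halves, check the dividing strip) achieves O(n log n).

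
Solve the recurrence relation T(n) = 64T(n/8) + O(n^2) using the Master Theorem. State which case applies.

Master Theorem for T(n) = 64T(n/8) + O(n^2):

a = 64, b = 8, c = 2
log_b(a) = log_8(64) = 2.0000

Case 2: c = 2 = log_8(64) = 2.0000
T(n) = O(n^2 log n) = O(n^2 log n)

For T(n) = 64T(n/8) + O(n^2): log_8(64) = 2.0000. This is Case 2 of the Master Theorem (c = log_b(a), equal work at all levels), giving O(n^2 log n).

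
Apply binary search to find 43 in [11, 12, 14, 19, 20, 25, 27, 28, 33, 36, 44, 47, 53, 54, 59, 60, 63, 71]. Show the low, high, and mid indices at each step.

Binary search for 43 in [11, 12, 14, 19, 20, 25, 27, 28, 33, 36, 44, 47, 53, 54, 59, 60, 63, 71]:

lo=0, hi=17, mid=8, arr[mid]=33 -> 33 < 43, search right half
lo=9, hi=17, mid=13, arr[mid]=54 -> 54 > 43, search left half
lo=9, hi=12, mid=10, arr[mid]=44 -> 44 > 43, search left half
lo=9, hi=9, mid=9, arr[mid]=36 -> 36 < 43, search right half
lo=10 > hi=9, target 43 not found

Binary search determines that 43 is not in the array after 4 comparisons. The search space was exhausted without finding the target.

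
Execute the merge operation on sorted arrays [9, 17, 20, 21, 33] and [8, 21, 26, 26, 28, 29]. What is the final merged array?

Merging process:

Compare 9 vs 8: take 8 from right. Merged: [8]
Compare 9 vs 21: take 9 from left. Merged: [8, 9]
Compare 17 vs 21: take 17 from left. Merged: [8, 9, 17]
Compare 20 vs 21: take 20 from left. Merged: [8, 9, 17, 20]
Compare 21 vs 21: take 21 from left. Merged: [8, 9, 17, 20, 21]
Compare 33 vs 21: take 21 from right. Merged: [8, 9, 17, 20, 21, 21]
Compare 33 vs 26: take 26 from right. Merged: [8, 9, 17, 20, 21, 21, 26]
Compare 33 vs 26: take 26 from right. Merged: [8, 9, 17, 20, 21, 21, 26, 26]
Compare 33 vs 28: take 28 from right. Merged: [8, 9, 17, 20, 21, 21, 26, 26, 28]
Compare 33 vs 29: take 29 from right. Merged: [8, 9, 17, 20, 21, 21, 26, 26, 28, 29]
Append remaining from left: [33]. Merged: [8, 9, 17, 20, 21, 21, 26, 26, 28, 29, 33]

Final merged array: [8, 9, 17, 20, 21, 21, 26, 26, 28, 29, 33]
Total comparisons: 10

The merged array is [8, 9, 17, 20, 21, 21, 26, 26, 28, 29, 33], requiring 10 comparisons. The merge step runs in O(n) time where n is the total number of elements.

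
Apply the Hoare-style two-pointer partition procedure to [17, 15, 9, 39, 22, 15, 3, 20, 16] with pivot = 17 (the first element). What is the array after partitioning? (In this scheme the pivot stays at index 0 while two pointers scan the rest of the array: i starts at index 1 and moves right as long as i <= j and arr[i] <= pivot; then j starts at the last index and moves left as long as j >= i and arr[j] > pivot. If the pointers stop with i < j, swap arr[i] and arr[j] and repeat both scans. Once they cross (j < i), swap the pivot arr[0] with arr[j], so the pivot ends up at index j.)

Hoare-style two-pointer partition with pivot = 17:

Initial array: [17, 15, 9, 39, 22, 15, 3, 20, 16]

Pointers start at i = 1, j = 8.
i stops at index 3 (arr[3]=39 > 17), j stops at index 8 (arr[8]=16 <= 17): swap arr[3] and arr[8], array becomes [17, 15, 9, 16, 22, 15, 3, 20, 39]
i stops at index 4 (arr[4]=22 > 17), j stops at index 6 (arr[6]=3 <= 17): swap arr[4] and arr[6], array becomes [17, 15, 9, 16, 3, 15, 22, 20, 39]
i ends at 6, j ends at 5: the pointers have crossed (j < i), so scanning stops.

Swap pivot arr[0] with arr[5] to place pivot at position 5: [15, 15, 9, 16, 3, 17, 22, 20, 39]
Pivot position: 5

After partitioning with pivot 17, the array becomes [15, 15, 9, 16, 3, 17, 22, 20, 39]. The pivot is placed at index 5. All elements to the left of the pivot are <= 17, and all elements to the right are > 17.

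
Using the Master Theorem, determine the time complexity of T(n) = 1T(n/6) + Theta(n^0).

Master Theorem for T(n) = 1T(n/6) + O(n^0):

a = 1, b = 6, c = 0
log_b(a) = log_6(1) = 0.0000

Case 2: c = 0 = log_6(1) = 0.0000
T(n) = O(n^0 log n) = O(log n)

For T(n) = 1T(n/6) + O(n^0): log_6(1) = 0.0000. This is Case 2 of the Master Theorem (c = log_b(a), equal work at all levels), giving O(log n).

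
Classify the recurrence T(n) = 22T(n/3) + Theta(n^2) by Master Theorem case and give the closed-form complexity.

Master Theorem for T(n) = 22T(n/3) + O(n^2):

a = 22, b = 3, c = 2
log_b(a) = log_3(22) = 2.8136

Case 1: c = 2 < log_3(22) = 2.8136
T(n) = O(n^(log_3 22))

For T(n) = 22T(n/3) + O(n^2): log_3(22) = 2.8136. This is Case 1 of the Master Theorem (c < log_b(a), work dominated by leaves), giving O(n^(log_3 22)).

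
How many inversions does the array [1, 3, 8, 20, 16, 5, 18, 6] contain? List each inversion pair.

Finding inversions in [1, 3, 8, 20, 16, 5, 18, 6]:

(2, 5): arr[2]=8 > arr[5]=5
(2, 7): arr[2]=8 > arr[7]=6
(3, 4): arr[3]=20 > arr[4]=16
(3, 5): arr[3]=20 > arr[5]=5
(3, 6): arr[3]=20 > arr[6]=18
(3, 7): arr[3]=20 > arr[7]=6
(4, 5): arr[4]=16 > arr[5]=5
(4, 7): arr[4]=16 > arr[7]=6
(6, 7): arr[6]=18 > arr[7]=6

Total inversions: 9

The array has 9 inversion(s): (2,5), (2,7), (3,4), (3,5), (3,6), (3,7), (4,5), (4,7), (6,7). Each pair (i,j) satisfies i < j and arr[i] > arr[j].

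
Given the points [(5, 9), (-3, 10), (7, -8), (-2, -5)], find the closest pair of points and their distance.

Computing all pairwise distances among 4 points:

d((5, 9), (-3, 10)) = 8.0623 <-- minimum
d((5, 9), (7, -8)) = 17.1172
d((5, 9), (-2, -5)) = 15.6525
d((-3, 10), (7, -8)) = 20.5913
d((-3, 10), (-2, -5)) = 15.0333
d((7, -8), (-2, -5)) = 9.4868

Closest pair: (5, 9) and (-3, 10) with distance 8.0623

The closest pair is (5, 9) and (-3, 10) with Euclidean distance 8.0623. For 4 points, brute-force pairwise comparison is shown above. For large n, the divide-and-conquer algorithm (sort by x, recurse on halves, check the dividing strip) achieves O(n log n).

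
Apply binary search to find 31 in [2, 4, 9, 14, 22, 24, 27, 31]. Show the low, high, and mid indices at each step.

Binary search for 31 in [2, 4, 9, 14, 22, 24, 27, 31]:

lo=0, hi=7, mid=3, arr[mid]=14 -> 14 < 31, search right half
lo=4, hi=7, mid=5, arr[mid]=24 -> 24 < 31, search right half
lo=6, hi=7, mid=6, arr[mid]=27 -> 27 < 31, search right half
lo=7, hi=7, mid=7, arr[mid]=31 -> Found target at index 7!

Binary search finds 31 at index 7 after 4 comparisons. The search repeatedly halves the search space by comparing with the middle element.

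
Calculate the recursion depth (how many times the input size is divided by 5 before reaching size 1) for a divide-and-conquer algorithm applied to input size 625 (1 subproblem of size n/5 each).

For divide and conquer with division factor 5:

Problem sizes at each level:
Level 0: 625
Level 1: 125
Level 2: 25
Level 3: 5
Level 4: 1

The root is level 0 and the size-1 base case is level 4 (the tree spans levels 0 through 4, i.e. 5 levels counting the root), so the depth is the number of divisions: log_5(625) = 4

The recursion tree depth is log_5(625) = 4. At each level, the problem size is divided by 5, so it takes 4 divisions to reduce to a base case of size 1. The algorithm makes 1 recursive call at each level.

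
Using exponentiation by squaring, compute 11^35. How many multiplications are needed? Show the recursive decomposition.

Computing 11^35 by squaring (build up from 11^1; each line after the first costs one multiplication):

11^1 = 11
11^2 = (11^1)^2 = 11^2 = 121
11^4 = (11^2)^2 = 121^2 = 14641
11^8 = (11^4)^2 = 14641^2 = 214358881
11^16 = (11^8)^2 = 214358881^2 = 45949729863572161
11^17 = 11 * 11^16 = 11 * 45949729863572161 = 505447028499293771
11^34 = (11^17)^2 = 505447028499293771^2 = 255476698618765889551019445759400441
11^35 = 11 * 11^34 = 11 * 255476698618765889551019445759400441 = 2810243684806424785061213903353404851

Result: 2810243684806424785061213903353404851
Multiplications needed: 7 (7 lines after 11^1)

11^35 = 2810243684806424785061213903353404851. Using exponentiation by squaring, this requires 7 multiplications. The key idea: if the exponent is even, square the half-power; if odd, multiply by the base once.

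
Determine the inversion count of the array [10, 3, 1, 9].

Finding inversions in [10, 3, 1, 9]:

(0, 1): arr[0]=10 > arr[1]=3
(0, 2): arr[0]=10 > arr[2]=1
(0, 3): arr[0]=10 > arr[3]=9
(1, 2): arr[1]=3 > arr[2]=1

Total inversions: 4

The array has 4 inversion(s): (0,1), (0,2), (0,3), (1,2). Each pair (i,j) satisfies i < j and arr[i] > arr[j].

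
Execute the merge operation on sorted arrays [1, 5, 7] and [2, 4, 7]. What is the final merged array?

Merging process:

Compare 1 vs 2: take 1 from left. Merged: [1]
Compare 5 vs 2: take 2 from right. Merged: [1, 2]
Compare 5 vs 4: take 4 from right. Merged: [1, 2, 4]
Compare 5 vs 7: take 5 from left. Merged: [1, 2, 4, 5]
Compare 7 vs 7: take 7 from left. Merged: [1, 2, 4, 5, 7]
Append remaining from right: [7]. Merged: [1, 2, 4, 5, 7, 7]

Final merged array: [1, 2, 4, 5, 7, 7]
Total comparisons: 5

The merged array is [1, 2, 4, 5, 7, 7], requiring 5 comparisons. The merge step runs in O(n) time where n is the total number of elements.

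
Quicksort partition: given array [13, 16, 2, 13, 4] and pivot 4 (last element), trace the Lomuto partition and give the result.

Lomuto partition with pivot = 4:

Initial array: [13, 16, 2, 13, 4]

arr[0]=13 > 4: no swap
arr[1]=16 > 4: no swap
arr[2]=2 <= 4: swap with position 0, array becomes [2, 16, 13, 13, 4]
arr[3]=13 > 4: no swap

Place pivot at position 1: [2, 4, 13, 13, 16]
Pivot position: 1

After partitioning with pivot 4, the array becomes [2, 4, 13, 13, 16]. The pivot is placed at index 1. All elements to the left of the pivot are <= 4, and all elements to the right are > 4.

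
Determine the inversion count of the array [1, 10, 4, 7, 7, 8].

Finding inversions in [1, 10, 4, 7, 7, 8]:

(1, 2): arr[1]=10 > arr[2]=4
(1, 3): arr[1]=10 > arr[3]=7
(1, 4): arr[1]=10 > arr[4]=7
(1, 5): arr[1]=10 > arr[5]=8

Total inversions: 4

The array has 4 inversion(s): (1,2), (1,3), (1,4), (1,5). Each pair (i,j) satisfies i < j and arr[i] > arr[j].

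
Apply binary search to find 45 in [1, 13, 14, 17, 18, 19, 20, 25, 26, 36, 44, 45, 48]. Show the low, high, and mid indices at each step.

Binary search for 45 in [1, 13, 14, 17, 18, 19, 20, 25, 26, 36, 44, 45, 48]:

lo=0, hi=12, mid=6, arr[mid]=20 -> 20 < 45, search right half
lo=7, hi=12, mid=9, arr[mid]=36 -> 36 < 45, search right half
lo=10, hi=12, mid=11, arr[mid]=45 -> Found target at index 11!

Binary search finds 45 at index 11 after 3 comparisons. The search repeatedly halves the search space by comparing with the middle element.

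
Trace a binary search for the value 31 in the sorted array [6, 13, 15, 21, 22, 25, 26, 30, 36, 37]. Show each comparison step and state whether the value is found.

Binary search for 31 in [6, 13, 15, 21, 22, 25, 26, 30, 36, 37]:

lo=0, hi=9, mid=4, arr[mid]=22 -> 22 < 31, search right half
lo=5, hi=9, mid=7, arr[mid]=30 -> 30 < 31, search right half
lo=8, hi=9, mid=8, arr[mid]=36 -> 36 > 31, search left half
lo=8 > hi=7, target 31 not found

Binary search determines that 31 is not in the array after 3 comparisons. The search space was exhausted without finding the target.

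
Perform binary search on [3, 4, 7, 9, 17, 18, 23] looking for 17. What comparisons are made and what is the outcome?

Binary search for 17 in [3, 4, 7, 9, 17, 18, 23]:

lo=0, hi=6, mid=3, arr[mid]=9 -> 9 < 17, search right half
lo=4, hi=6, mid=5, arr[mid]=18 -> 18 > 17, search left half
lo=4, hi=4, mid=4, arr[mid]=17 -> Found target at index 4!

Binary search finds 17 at index 4 after 3 comparisons. The search repeatedly halves the search space by comparing with the middle element.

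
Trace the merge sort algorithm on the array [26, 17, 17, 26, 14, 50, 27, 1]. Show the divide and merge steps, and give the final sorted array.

Merge sort trace:

Split: [26, 17, 17, 26, 14, 50, 27, 1] -> [26, 17, 17, 26] and [14, 50, 27, 1]
  Split: [26, 17, 17, 26] -> [26, 17] and [17, 26]
    Split: [26, 17] -> [26] and [17]
    Merge: [26] + [17] -> [17, 26]
    Split: [17, 26] -> [17] and [26]
    Merge: [17] + [26] -> [17, 26]
  Merge: [17, 26] + [17, 26] -> [17, 17, 26, 26]
  Split: [14, 50, 27, 1] -> [14, 50] and [27, 1]
    Split: [14, 50] -> [14] and [50]
    Merge: [14] + [50] -> [14, 50]
    Split: [27, 1] -> [27] and [1]
    Merge: [27] + [1] -> [1, 27]
  Merge: [14, 50] + [1, 27] -> [1, 14, 27, 50]
Merge: [17, 17, 26, 26] + [1, 14, 27, 50] -> [1, 14, 17, 17, 26, 26, 27, 50]

Final sorted array: [1, 14, 17, 17, 26, 26, 27, 50]

The merge sort proceeds by recursively splitting the array and merging sorted halves.
After all merges, the sorted array is [1, 14, 17, 17, 26, 26, 27, 50].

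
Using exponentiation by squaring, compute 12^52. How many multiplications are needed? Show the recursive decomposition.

Computing 12^52 by squaring (build up from 12^1; each line after the first costs one multiplication):

12^1 = 12
12^2 = (12^1)^2 = 12^2 = 144
12^3 = 12 * 12^2 = 12 * 144 = 1728
12^6 = (12^3)^2 = 1728^2 = 2985984
12^12 = (12^6)^2 = 2985984^2 = 8916100448256
12^13 = 12 * 12^12 = 12 * 8916100448256 = 106993205379072
12^26 = (12^13)^2 = 106993205379072^2 = 11447545997288281555215581184
12^52 = (12^26)^2 = 11447545997288281555215581184^2 = 131046309360030956735917227964932955078950997486894841856

Result: 131046309360030956735917227964932955078950997486894841856
Multiplications needed: 7 (7 lines after 12^1)

12^52 = 131046309360030956735917227964932955078950997486894841856. Using exponentiation by squaring, this requires 7 multiplications. The key idea: if the exponent is even, square the half-power; if odd, multiply by the base once.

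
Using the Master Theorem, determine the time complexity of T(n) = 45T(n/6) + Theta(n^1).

Master Theorem for T(n) = 45T(n/6) + O(n^1):

a = 45, b = 6, c = 1
log_b(a) = log_6(45) = 2.1245

Case 1: c = 1 < log_6(45) = 2.1245
T(n) = O(n^(log_6 45))

For T(n) = 45T(n/6) + O(n^1): log_6(45) = 2.1245. This is Case 1 of the Master Theorem (c < log_b(a), work dominated by leaves), giving O(n^(log_6 45)).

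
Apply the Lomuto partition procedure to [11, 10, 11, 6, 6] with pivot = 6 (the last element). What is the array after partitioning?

Lomuto partition with pivot = 6:

Initial array: [11, 10, 11, 6, 6]

arr[0]=11 > 6: no swap
arr[1]=10 > 6: no swap
arr[2]=11 > 6: no swap
arr[3]=6 <= 6: swap with position 0, array becomes [6, 10, 11, 11, 6]

Place pivot at position 1: [6, 6, 11, 11, 10]
Pivot position: 1

After partitioning with pivot 6, the array becomes [6, 6, 11, 11, 10]. The pivot is placed at index 1. All elements to the left of the pivot are <= 6, and all elements to the right are > 6.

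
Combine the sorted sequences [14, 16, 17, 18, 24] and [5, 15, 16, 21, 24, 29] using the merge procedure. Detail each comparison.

Merging process:

Compare 14 vs 5: take 5 from right. Merged: [5]
Compare 14 vs 15: take 14 from left. Merged: [5, 14]
Compare 16 vs 15: take 15 from right. Merged: [5, 14, 15]
Compare 16 vs 16: take 16 from left. Merged: [5, 14, 15, 16]
Compare 17 vs 16: take 16 from right. Merged: [5, 14, 15, 16, 16]
Compare 17 vs 21: take 17 from left. Merged: [5, 14, 15, 16, 16, 17]
Compare 18 vs 21: take 18 from left. Merged: [5, 14, 15, 16, 16, 17, 18]
Compare 24 vs 21: take 21 from right. Merged: [5, 14, 15, 16, 16, 17, 18, 21]
Compare 24 vs 24: take 24 from left. Merged: [5, 14, 15, 16, 16, 17, 18, 21, 24]
Append remaining from right: [24, 29]. Merged: [5, 14, 15, 16, 16, 17, 18, 21, 24, 24, 29]

Final merged array: [5, 14, 15, 16, 16, 17, 18, 21, 24, 24, 29]
Total comparisons: 9

The merged array is [5, 14, 15, 16, 16, 17, 18, 21, 24, 24, 29], requiring 9 comparisons. The merge step runs in O(n) time where n is the total number of elements.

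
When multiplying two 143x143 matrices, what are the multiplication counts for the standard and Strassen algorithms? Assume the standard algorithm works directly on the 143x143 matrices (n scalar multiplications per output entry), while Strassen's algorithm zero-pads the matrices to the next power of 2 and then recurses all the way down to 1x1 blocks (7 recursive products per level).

Matrix multiplication for 143x143 matrices:

Strassen's algorithm requires power-of-2 dimensions. Pad 143x143 to 256x256 (next power of 2).

Standard algorithm: 143^3 = 2924207 multiplications
Strassen's algorithm: 7^(log2(256)) = 7^8 = 5764801 multiplications
Difference: 2924207 - 5764801 = -2840594 (Strassen uses MORE here due to padding overhead — for small or just-over-power-of-2 n, padding can outweigh the per-level savings)

Standard: 2924207 multiplications (143^3). Strassen: 5764801 multiplications (7^8, after padding to 256x256). Strassen reduces 8 recursive multiplications to 7 at each level.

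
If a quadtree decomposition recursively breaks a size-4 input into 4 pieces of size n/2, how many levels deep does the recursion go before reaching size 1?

For divide and conquer with division factor 2:

Problem sizes at each level:
Level 0: 4
Level 1: 2
Level 2: 1

The root is level 0 and the size-1 base case is level 2 (the tree spans levels 0 through 2, i.e. 3 levels counting the root), so the depth is the number of divisions: log_2(4) = 2

The recursion tree depth is log_2(4) = 2. At each level, the problem size is divided by 2, so it takes 2 divisions to reduce to a base case of size 1. The algorithm makes 4 recursive calls at each level.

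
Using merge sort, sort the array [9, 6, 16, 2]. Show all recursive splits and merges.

Merge sort trace:

Split: [9, 6, 16, 2] -> [9, 6] and [16, 2]
  Split: [9, 6] -> [9] and [6]
  Merge: [9] + [6] -> [6, 9]
  Split: [16, 2] -> [16] and [2]
  Merge: [16] + [2] -> [2, 16]
Merge: [6, 9] + [2, 16] -> [2, 6, 9, 16]

Final sorted array: [2, 6, 9, 16]

The merge sort proceeds by recursively splitting the array and merging sorted halves.
After all merges, the sorted array is [2, 6, 9, 16].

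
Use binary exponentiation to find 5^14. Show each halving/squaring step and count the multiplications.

Computing 5^14 by squaring (build up from 5^1; each line after the first costs one multiplication):

5^1 = 5
5^2 = (5^1)^2 = 5^2 = 25
5^3 = 5 * 5^2 = 5 * 25 = 125
5^6 = (5^3)^2 = 125^2 = 15625
5^7 = 5 * 5^6 = 5 * 15625 = 78125
5^14 = (5^7)^2 = 78125^2 = 6103515625

Result: 6103515625
Multiplications needed: 5 (5 lines after 5^1)

5^14 = 6103515625. Using exponentiation by squaring, this requires 5 multiplications. The key idea: if the exponent is even, square the half-power; if odd, multiply by the base once.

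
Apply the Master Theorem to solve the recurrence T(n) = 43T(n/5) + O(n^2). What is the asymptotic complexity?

Master Theorem for T(n) = 43T(n/5) + O(n^2):

a = 43, b = 5, c = 2
log_b(a) = log_5(43) = 2.3370

Case 1: c = 2 < log_5(43) = 2.3370
T(n) = O(n^(log_5 43))

For T(n) = 43T(n/5) + O(n^2): log_5(43) = 2.3370. This is Case 1 of the Master Theorem (c < log_b(a), work dominated by leaves), giving O(n^(log_5 43)).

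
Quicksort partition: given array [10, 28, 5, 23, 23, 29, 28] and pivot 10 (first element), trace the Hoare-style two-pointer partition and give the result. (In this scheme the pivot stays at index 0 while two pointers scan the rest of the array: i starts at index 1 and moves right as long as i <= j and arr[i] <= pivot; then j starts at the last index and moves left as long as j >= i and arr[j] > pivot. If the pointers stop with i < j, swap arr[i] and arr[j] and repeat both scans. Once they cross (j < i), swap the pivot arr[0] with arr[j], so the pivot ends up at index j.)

Hoare-style two-pointer partition with pivot = 10:

Initial array: [10, 28, 5, 23, 23, 29, 28]

Pointers start at i = 1, j = 6.
i stops at index 1 (arr[1]=28 > 10), j stops at index 2 (arr[2]=5 <= 10): swap arr[1] and arr[2], array becomes [10, 5, 28, 23, 23, 29, 28]
i ends at 2, j ends at 1: the pointers have crossed (j < i), so scanning stops.

Swap pivot arr[0] with arr[1] to place pivot at position 1: [5, 10, 28, 23, 23, 29, 28]
Pivot position: 1

After partitioning with pivot 10, the array becomes [5, 10, 28, 23, 23, 29, 28]. The pivot is placed at index 1. All elements to the left of the pivot are <= 10, and all elements to the right are > 10.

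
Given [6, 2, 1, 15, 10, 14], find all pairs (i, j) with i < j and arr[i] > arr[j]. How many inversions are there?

Finding inversions in [6, 2, 1, 15, 10, 14]:

(0, 1): arr[0]=6 > arr[1]=2
(0, 2): arr[0]=6 > arr[2]=1
(1, 2): arr[1]=2 > arr[2]=1
(3, 4): arr[3]=15 > arr[4]=10
(3, 5): arr[3]=15 > arr[5]=14

Total inversions: 5

The array has 5 inversion(s): (0,1), (0,2), (1,2), (3,4), (3,5). Each pair (i,j) satisfies i < j and arr[i] > arr[j].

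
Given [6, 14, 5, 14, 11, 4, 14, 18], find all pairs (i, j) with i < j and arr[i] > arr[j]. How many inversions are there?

Finding inversions in [6, 14, 5, 14, 11, 4, 14, 18]:

(0, 2): arr[0]=6 > arr[2]=5
(0, 5): arr[0]=6 > arr[5]=4
(1, 2): arr[1]=14 > arr[2]=5
(1, 4): arr[1]=14 > arr[4]=11
(1, 5): arr[1]=14 > arr[5]=4
(2, 5): arr[2]=5 > arr[5]=4
(3, 4): arr[3]=14 > arr[4]=11
(3, 5): arr[3]=14 > arr[5]=4
(4, 5): arr[4]=11 > arr[5]=4

Total inversions: 9

The array has 9 inversion(s): (0,2), (0,5), (1,2), (1,4), (1,5), (2,5), (3,4), (3,5), (4,5). Each pair (i,j) satisfies i < j and arr[i] > arr[j].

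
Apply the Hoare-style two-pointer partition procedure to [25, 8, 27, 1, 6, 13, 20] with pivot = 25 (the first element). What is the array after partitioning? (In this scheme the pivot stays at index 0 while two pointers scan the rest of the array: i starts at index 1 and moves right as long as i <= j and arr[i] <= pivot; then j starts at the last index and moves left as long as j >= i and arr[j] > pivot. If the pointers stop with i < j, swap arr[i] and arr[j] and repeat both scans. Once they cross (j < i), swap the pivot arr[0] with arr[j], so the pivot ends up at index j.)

Hoare-style two-pointer partition with pivot = 25:

Initial array: [25, 8, 27, 1, 6, 13, 20]

Pointers start at i = 1, j = 6.
i stops at index 2 (arr[2]=27 > 25), j stops at index 6 (arr[6]=20 <= 25): swap arr[2] and arr[6], array becomes [25, 8, 20, 1, 6, 13, 27]
i ends at 6, j ends at 5: the pointers have crossed (j < i), so scanning stops.

Swap pivot arr[0] with arr[5] to place pivot at position 5: [13, 8, 20, 1, 6, 25, 27]
Pivot position: 5

After partitioning with pivot 25, the array becomes [13, 8, 20, 1, 6, 25, 27]. The pivot is placed at index 5. All elements to the left of the pivot are <= 25, and all elements to the right are > 25.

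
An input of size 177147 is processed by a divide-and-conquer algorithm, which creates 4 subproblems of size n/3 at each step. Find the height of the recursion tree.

For divide and conquer with division factor 3:

Problem sizes at each level:
Level 0: 177147
Level 1: 59049
Level 2: 19683
Level 3: 6561
Level 4: 2187
Level 5: 729
Level 6: 243
Level 7: 81
Level 8: 27
Level 9: 9
Level 10: 3
Level 11: 1

The root is level 0 and the size-1 base case is level 11 (the tree spans levels 0 through 11, i.e. 12 levels counting the root), so the depth is the number of divisions: log_3(177147) = 11

The recursion tree depth is log_3(177147) = 11. At each level, the problem size is divided by 3, so it takes 11 divisions to reduce to a base case of size 1. The algorithm makes 4 recursive calls at each level.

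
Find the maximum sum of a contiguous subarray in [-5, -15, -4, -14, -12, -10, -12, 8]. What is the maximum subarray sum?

Using Kadane's algorithm on [-5, -15, -4, -14, -12, -10, -12, 8]:

Scanning through the array:
Position 1 (value -15): max_ending_here = -15, max_so_far = -5
Position 2 (value -4): max_ending_here = -4, max_so_far = -4
Position 3 (value -14): max_ending_here = -14, max_so_far = -4
Position 4 (value -12): max_ending_here = -12, max_so_far = -4
Position 5 (value -10): max_ending_here = -10, max_so_far = -4
Position 6 (value -12): max_ending_here = -12, max_so_far = -4
Position 7 (value 8): max_ending_here = 8, max_so_far = 8

Maximum subarray: [8]
Maximum sum: 8

The maximum subarray is [8] with sum 8. This subarray runs from index 7 to index 7.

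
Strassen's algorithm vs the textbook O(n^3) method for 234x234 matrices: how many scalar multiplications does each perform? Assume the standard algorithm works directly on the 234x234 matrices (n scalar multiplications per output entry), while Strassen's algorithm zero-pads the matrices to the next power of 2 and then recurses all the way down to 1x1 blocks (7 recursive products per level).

Matrix multiplication for 234x234 matrices:

Strassen's algorithm requires power-of-2 dimensions. Pad 234x234 to 256x256 (next power of 2).

Standard algorithm: 234^3 = 12812904 multiplications
Strassen's algorithm: 7^(log2(256)) = 7^8 = 5764801 multiplications
Savings: 12812904 - 5764801 = 7048103 multiplications

Standard: 12812904 multiplications (234^3). Strassen: 5764801 multiplications (7^8, after padding to 256x256). Strassen reduces 8 recursive multiplications to 7 at each level.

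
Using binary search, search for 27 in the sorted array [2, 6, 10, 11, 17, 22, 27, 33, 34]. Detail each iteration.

Binary search for 27 in [2, 6, 10, 11, 17, 22, 27, 33, 34]:

lo=0, hi=8, mid=4, arr[mid]=17 -> 17 < 27, search right half
lo=5, hi=8, mid=6, arr[mid]=27 -> Found target at index 6!

Binary search finds 27 at index 6 after 2 comparisons. The search repeatedly halves the search space by comparing with the middle element.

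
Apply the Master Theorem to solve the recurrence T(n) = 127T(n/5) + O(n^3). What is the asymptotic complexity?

Master Theorem for T(n) = 127T(n/5) + O(n^3):

a = 127, b = 5, c = 3
log_b(a) = log_5(127) = 3.0099

Case 1: c = 3 < log_5(127) = 3.0099
T(n) = O(n^(log_5 127))

For T(n) = 127T(n/5) + O(n^3): log_5(127) = 3.0099. This is Case 1 of the Master Theorem (c < log_b(a), work dominated by leaves), giving O(n^(log_5 127)).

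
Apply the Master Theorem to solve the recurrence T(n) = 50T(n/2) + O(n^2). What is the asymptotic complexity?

Master Theorem for T(n) = 50T(n/2) + O(n^2):

a = 50, b = 2, c = 2
log_b(a) = log_2(50) = 5.6439

Case 1: c = 2 < log_2(50) = 5.6439
T(n) = O(n^(log_2 50))

For T(n) = 50T(n/2) + O(n^2): log_2(50) = 5.6439. This is Case 1 of the Master Theorem (c < log_b(a), work dominated by leaves), giving O(n^(log_2 50)).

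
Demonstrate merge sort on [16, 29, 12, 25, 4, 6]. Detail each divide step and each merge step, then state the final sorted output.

Merge sort trace:

Split: [16, 29, 12, 25, 4, 6] -> [16, 29, 12] and [25, 4, 6]
  Split: [16, 29, 12] -> [16] and [29, 12]
    Split: [29, 12] -> [29] and [12]
    Merge: [29] + [12] -> [12, 29]
  Merge: [16] + [12, 29] -> [12, 16, 29]
  Split: [25, 4, 6] -> [25] and [4, 6]
    Split: [4, 6] -> [4] and [6]
    Merge: [4] + [6] -> [4, 6]
  Merge: [25] + [4, 6] -> [4, 6, 25]
Merge: [12, 16, 29] + [4, 6, 25] -> [4, 6, 12, 16, 25, 29]

Final sorted array: [4, 6, 12, 16, 25, 29]

The merge sort proceeds by recursively splitting the array and merging sorted halves.
After all merges, the sorted array is [4, 6, 12, 16, 25, 29].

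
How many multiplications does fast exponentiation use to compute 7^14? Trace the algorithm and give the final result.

Computing 7^14 by squaring (build up from 7^1; each line after the first costs one multiplication):

7^1 = 7
7^2 = (7^1)^2 = 7^2 = 49
7^3 = 7 * 7^2 = 7 * 49 = 343
7^6 = (7^3)^2 = 343^2 = 117649
7^7 = 7 * 7^6 = 7 * 117649 = 823543
7^14 = (7^7)^2 = 823543^2 = 678223072849

Result: 678223072849
Multiplications needed: 5 (5 lines after 7^1)

7^14 = 678223072849. Using exponentiation by squaring, this requires 5 multiplications. The key idea: if the exponent is even, square the half-power; if odd, multiply by the base once.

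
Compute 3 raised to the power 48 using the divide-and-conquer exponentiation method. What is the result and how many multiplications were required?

Computing 3^48 by squaring (build up from 3^1; each line after the first costs one multiplication):

3^1 = 3
3^2 = (3^1)^2 = 3^2 = 9
3^3 = 3 * 3^2 = 3 * 9 = 27
3^6 = (3^3)^2 = 27^2 = 729
3^12 = (3^6)^2 = 729^2 = 531441
3^24 = (3^12)^2 = 531441^2 = 282429536481
3^48 = (3^24)^2 = 282429536481^2 = 79766443076872509863361

Result: 79766443076872509863361
Multiplications needed: 6 (6 lines after 3^1)

3^48 = 79766443076872509863361. Using exponentiation by squaring, this requires 6 multiplications. The key idea: if the exponent is even, square the half-power; if odd, multiply by the base once.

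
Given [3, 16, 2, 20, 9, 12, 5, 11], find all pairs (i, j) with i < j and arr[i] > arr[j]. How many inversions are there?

Finding inversions in [3, 16, 2, 20, 9, 12, 5, 11]:

(0, 2): arr[0]=3 > arr[2]=2
(1, 2): arr[1]=16 > arr[2]=2
(1, 4): arr[1]=16 > arr[4]=9
(1, 5): arr[1]=16 > arr[5]=12
(1, 6): arr[1]=16 > arr[6]=5
(1, 7): arr[1]=16 > arr[7]=11
(3, 4): arr[3]=20 > arr[4]=9
(3, 5): arr[3]=20 > arr[5]=12
(3, 6): arr[3]=20 > arr[6]=5
(3, 7): arr[3]=20 > arr[7]=11
(4, 6): arr[4]=9 > arr[6]=5
(5, 6): arr[5]=12 > arr[6]=5
(5, 7): arr[5]=12 > arr[7]=11

Total inversions: 13

The array has 13 inversion(s): (0,2), (1,2), (1,4), (1,5), (1,6), (1,7), (3,4), (3,5), (3,6), (3,7), (4,6), (5,6), (5,7). Each pair (i,j) satisfies i < j and arr[i] > arr[j].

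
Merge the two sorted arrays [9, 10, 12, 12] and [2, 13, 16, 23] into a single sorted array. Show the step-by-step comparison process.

Merging process:

Compare 9 vs 2: take 2 from right. Merged: [2]
Compare 9 vs 13: take 9 from left. Merged: [2, 9]
Compare 10 vs 13: take 10 from left. Merged: [2, 9, 10]
Compare 12 vs 13: take 12 from left. Merged: [2, 9, 10, 12]
Compare 12 vs 13: take 12 from left. Merged: [2, 9, 10, 12, 12]
Append remaining from right: [13, 16, 23]. Merged: [2, 9, 10, 12, 12, 13, 16, 23]

Final merged array: [2, 9, 10, 12, 12, 13, 16, 23]
Total comparisons: 5

The merged array is [2, 9, 10, 12, 12, 13, 16, 23], requiring 5 comparisons. The merge step runs in O(n) time where n is the total number of elements.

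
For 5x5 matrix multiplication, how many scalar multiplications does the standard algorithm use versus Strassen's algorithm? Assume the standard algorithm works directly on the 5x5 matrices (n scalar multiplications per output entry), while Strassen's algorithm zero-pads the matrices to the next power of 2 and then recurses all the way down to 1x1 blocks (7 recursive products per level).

Matrix multiplication for 5x5 matrices:

Strassen's algorithm requires power-of-2 dimensions. Pad 5x5 to 8x8 (next power of 2).

Standard algorithm: 5^3 = 125 multiplications
Strassen's algorithm: 7^(log2(8)) = 7^3 = 343 multiplications
Difference: 125 - 343 = -218 (Strassen uses MORE here due to padding overhead — for small or just-over-power-of-2 n, padding can outweigh the per-level savings)

Standard: 125 multiplications (5^3). Strassen: 343 multiplications (7^3, after padding to 8x8). Strassen reduces 8 recursive multiplications to 7 at each level.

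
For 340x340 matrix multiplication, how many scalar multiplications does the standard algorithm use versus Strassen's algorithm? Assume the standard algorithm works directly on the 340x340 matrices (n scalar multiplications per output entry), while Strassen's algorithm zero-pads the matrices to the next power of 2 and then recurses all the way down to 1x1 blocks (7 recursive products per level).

Matrix multiplication for 340x340 matrices:

Strassen's algorithm requires power-of-2 dimensions. Pad 340x340 to 512x512 (next power of 2).

Standard algorithm: 340^3 = 39304000 multiplications
Strassen's algorithm: 7^(log2(512)) = 7^9 = 40353607 multiplications
Difference: 39304000 - 40353607 = -1049607 (Strassen uses MORE here due to padding overhead — for small or just-over-power-of-2 n, padding can outweigh the per-level savings)

Standard: 39304000 multiplications (340^3). Strassen: 40353607 multiplications (7^9, after padding to 512x512). Strassen reduces 8 recursive multiplications to 7 at each level.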